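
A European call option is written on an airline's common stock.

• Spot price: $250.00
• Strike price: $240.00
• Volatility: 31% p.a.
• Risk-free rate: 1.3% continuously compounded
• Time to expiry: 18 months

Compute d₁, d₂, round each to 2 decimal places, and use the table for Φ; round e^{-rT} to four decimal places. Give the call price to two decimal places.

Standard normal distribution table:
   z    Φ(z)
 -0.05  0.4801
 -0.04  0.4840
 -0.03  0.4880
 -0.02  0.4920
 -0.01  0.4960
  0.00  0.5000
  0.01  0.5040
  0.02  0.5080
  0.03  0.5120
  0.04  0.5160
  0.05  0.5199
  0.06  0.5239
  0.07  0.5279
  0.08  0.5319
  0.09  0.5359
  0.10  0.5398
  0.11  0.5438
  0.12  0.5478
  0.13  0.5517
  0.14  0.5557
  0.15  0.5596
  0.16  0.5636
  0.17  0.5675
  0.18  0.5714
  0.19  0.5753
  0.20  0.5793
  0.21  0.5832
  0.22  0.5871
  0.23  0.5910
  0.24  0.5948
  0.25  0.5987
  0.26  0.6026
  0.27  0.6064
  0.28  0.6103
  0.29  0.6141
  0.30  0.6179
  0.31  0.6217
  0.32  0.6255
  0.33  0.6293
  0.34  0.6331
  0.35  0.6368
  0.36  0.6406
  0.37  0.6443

σ√T = 0.31 × 1.2247 = 0.3797
d₁ = [ln(250/240) + (0.013 + 0.31²/2)·1.5] / 0.3797 = [0.0408 + 0.0916] / 0.3797 = 0.3487 ≈ 0.35
d₂ = d₁ − σ√T = 0.3487 − 0.3797 = -0.0310 ≈ -0.03
exp(−rT) = exp(−0.013·1.5) = 0.9807
N(d₁) = N(0.35) = 0.6368;  N(d₂) = N(-0.03) = 0.4880
C = 250·0.6368 − 240·0.9807·0.4880 = 159.2000 − 114.8596 = 44.3404

$44.34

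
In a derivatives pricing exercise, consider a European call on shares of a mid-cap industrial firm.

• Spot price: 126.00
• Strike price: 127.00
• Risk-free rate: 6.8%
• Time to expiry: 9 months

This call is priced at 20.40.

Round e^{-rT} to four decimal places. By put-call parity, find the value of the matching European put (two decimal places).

15.09

e^(−rT) = e^(−0.068·0.75) = 0.9503
Put-call parity: C − P = S − K·e^(−rT) = 126 − 127·0.9503 = 126 − 120.6881 = 5.3119
P = C − (C − P) = 20.40 − (5.3119) = 15.0881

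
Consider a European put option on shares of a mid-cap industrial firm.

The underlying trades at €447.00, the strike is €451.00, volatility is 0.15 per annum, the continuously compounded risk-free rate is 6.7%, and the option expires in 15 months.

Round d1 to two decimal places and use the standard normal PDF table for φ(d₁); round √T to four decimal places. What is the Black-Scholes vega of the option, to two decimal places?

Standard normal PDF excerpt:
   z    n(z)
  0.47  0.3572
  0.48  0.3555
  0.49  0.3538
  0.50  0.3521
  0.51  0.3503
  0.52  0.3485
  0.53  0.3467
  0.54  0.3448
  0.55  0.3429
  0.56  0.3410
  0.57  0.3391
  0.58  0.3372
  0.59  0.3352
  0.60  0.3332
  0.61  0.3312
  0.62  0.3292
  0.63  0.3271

T = 1.25;  σ√T = 0.1677
d₁ = [ln(447/451) + (0.067 + ½·0.15²)·1.25] / (σ√T) = (-0.0089 + 0.0978) / 0.1677 = 0.5301 ≈ 0.53
√T = √1.25 = 1.1180
φ(d₁) = φ(0.53) = 0.3467
vega = S·φ(d₁)·√T = 447·0.3467·1.1180 = 173.2619

173.26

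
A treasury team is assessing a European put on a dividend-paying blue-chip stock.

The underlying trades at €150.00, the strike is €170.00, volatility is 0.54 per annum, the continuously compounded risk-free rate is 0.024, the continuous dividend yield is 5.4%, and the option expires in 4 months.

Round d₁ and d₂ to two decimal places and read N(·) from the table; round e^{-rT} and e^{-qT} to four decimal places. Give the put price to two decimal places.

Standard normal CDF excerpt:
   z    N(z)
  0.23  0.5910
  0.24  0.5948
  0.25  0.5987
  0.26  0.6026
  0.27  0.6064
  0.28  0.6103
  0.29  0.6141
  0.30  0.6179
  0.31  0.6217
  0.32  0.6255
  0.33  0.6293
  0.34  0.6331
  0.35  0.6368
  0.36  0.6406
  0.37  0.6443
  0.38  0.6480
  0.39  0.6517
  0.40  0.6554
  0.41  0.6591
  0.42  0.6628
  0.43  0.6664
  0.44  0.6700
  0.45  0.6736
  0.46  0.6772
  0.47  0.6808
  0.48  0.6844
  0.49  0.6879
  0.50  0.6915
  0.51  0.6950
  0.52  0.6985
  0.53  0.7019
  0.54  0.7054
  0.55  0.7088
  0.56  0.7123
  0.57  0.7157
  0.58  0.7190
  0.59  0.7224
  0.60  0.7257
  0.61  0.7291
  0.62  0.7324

σ√T = 0.54·√0.3333 = 0.3118
d₁ = [ln(150/170) + (0.024 − 0.054 + 0.54²/2)·0.3333] / 0.3118 = [-0.1252 + 0.0386] / 0.3118 = -0.2777 ≈ -0.28
d₂ = d₁ − σ√T = -0.2777 − 0.3118 = -0.5894 ≈ -0.59
exp(−qT) = exp(−0.054·0.3333) = 0.9822;  exp(−rT) = exp(−0.024·0.3333) = 0.9920
N(−d₂) = N(0.59) = 0.7224;  N(−d₁) = N(0.28) = 0.6103
P = 170·0.9920·0.7224 − 150·0.9822·0.6103 = 121.8255 − 89.9155 = 31.9100

€31.91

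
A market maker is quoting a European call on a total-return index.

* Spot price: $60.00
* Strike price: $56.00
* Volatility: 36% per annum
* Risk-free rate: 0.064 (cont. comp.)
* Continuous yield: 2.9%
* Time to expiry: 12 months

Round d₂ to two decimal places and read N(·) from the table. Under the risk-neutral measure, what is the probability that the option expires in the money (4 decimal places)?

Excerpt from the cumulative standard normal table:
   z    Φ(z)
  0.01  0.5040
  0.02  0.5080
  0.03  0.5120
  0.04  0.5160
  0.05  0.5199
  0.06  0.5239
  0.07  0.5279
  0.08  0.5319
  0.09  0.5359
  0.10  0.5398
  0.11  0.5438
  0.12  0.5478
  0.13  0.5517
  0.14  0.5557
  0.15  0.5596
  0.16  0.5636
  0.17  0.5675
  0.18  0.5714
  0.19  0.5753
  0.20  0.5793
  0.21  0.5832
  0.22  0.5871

0.5438

σ√T = 0.36·√1 = 0.3600
d₁ = [ln(60/56) + (0.064 − 0.029 + 0.36²/2)·1] / 0.3600 = [0.0690 + 0.0998] / 0.3600 = 0.4689 ≈ 0.47
d₂ = d₁ − σ√T = 0.4689 − 0.3600 = 0.1089 ≈ 0.11
Risk-neutral Pr[S_T > K] = N(d₂) = N(0.11) = 0.5438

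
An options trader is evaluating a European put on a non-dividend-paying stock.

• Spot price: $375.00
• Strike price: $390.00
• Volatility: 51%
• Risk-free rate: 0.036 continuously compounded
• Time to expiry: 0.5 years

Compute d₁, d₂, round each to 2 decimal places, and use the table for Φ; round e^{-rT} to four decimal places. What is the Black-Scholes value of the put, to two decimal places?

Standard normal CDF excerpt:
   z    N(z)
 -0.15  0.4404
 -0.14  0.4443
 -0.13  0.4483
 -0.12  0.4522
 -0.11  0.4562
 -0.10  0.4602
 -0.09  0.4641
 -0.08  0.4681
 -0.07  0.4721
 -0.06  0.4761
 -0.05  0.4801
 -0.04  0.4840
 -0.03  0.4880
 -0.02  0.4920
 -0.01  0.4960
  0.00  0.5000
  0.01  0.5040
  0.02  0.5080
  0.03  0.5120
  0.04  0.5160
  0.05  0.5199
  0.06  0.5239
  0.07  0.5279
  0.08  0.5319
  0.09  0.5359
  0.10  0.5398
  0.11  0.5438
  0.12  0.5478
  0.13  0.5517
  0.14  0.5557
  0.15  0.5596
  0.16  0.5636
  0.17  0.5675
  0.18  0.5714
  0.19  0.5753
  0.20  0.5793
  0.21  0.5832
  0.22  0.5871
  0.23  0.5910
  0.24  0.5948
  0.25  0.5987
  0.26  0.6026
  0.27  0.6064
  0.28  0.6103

$58.27

σ√T = 0.51·√0.5 = 0.3606
ln(S/K) + (r + σ²/2)T = ln(375/390) + (0.036 + 0.51²/2)·0.5 = -0.0392 + 0.0830 = 0.0438
d₁ = 0.0438 / 0.3606 = 0.1215 ⇒ 0.12
d₂ = d₁ − σ√T = 0.1215 − 0.3606 = -0.2392 ⇒ -0.24
exp(−rT) = exp(−0.036·0.5) = 0.9822
N(−d₂) = N(0.24) = 0.5948;  N(−d₁) = N(-0.12) = 0.4522
P = 390·0.9822·0.5948 − 375·0.4522 = 227.8429 − 169.5750 = 58.2679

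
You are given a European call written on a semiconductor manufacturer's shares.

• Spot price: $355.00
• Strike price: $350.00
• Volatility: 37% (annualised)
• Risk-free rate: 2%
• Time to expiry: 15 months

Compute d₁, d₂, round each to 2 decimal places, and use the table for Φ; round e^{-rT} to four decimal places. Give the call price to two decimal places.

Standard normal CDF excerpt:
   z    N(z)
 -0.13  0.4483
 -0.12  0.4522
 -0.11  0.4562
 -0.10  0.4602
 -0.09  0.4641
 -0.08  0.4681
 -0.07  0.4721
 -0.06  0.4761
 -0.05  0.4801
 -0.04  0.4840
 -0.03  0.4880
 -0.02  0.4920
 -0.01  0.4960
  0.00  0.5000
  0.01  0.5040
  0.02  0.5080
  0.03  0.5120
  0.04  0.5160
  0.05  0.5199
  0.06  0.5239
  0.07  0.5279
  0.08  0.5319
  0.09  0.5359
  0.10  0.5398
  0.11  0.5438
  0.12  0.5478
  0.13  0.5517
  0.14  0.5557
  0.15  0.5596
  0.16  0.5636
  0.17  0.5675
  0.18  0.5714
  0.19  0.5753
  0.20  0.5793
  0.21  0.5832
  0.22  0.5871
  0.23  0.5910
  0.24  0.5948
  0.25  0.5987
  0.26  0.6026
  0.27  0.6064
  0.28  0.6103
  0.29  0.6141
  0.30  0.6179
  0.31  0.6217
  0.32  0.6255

T = 1.25;  σ√T = 0.4137
d₁ = [ln(355/350) + (0.02 + 0.37²/2)·1.25] / 0.4137 = [0.0142 + 0.1106] / 0.4137 = 0.3016 which rounds to 0.30
d₂ = d₁ − σ√T = 0.3016 − 0.4137 = -0.1121 which rounds to -0.11
e^(−rT) = e^(−0.02·1.25) = 0.9753
N(d₁) = N(0.30) = 0.6179;  N(d₂) = N(-0.11) = 0.4562
C = 355·0.6179 − 350·0.9753·0.4562 = 219.3545 − 155.7262 = 63.6283

$63.63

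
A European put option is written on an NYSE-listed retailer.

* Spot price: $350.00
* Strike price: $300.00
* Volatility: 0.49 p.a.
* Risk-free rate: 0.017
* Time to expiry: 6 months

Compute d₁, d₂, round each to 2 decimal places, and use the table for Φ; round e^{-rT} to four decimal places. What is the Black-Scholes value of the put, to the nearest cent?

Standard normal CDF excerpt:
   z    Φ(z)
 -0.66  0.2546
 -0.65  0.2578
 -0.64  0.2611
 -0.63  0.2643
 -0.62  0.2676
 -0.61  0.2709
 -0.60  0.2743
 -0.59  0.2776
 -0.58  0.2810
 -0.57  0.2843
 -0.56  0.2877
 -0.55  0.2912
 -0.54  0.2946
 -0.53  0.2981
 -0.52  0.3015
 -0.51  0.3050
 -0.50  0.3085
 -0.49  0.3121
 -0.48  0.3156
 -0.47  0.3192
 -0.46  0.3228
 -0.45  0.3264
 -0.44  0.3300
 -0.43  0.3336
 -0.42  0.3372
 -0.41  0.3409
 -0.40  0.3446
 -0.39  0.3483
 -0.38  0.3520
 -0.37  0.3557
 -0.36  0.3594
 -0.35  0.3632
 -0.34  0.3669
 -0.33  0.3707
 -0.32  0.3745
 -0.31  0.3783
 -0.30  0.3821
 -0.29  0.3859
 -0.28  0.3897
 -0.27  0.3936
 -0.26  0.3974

$22.27

T = 0.5;  σ√T = 0.3465
d₁ = [ln(350/300) + (0.017 + ½·0.49²)·0.5] / (σ√T) = (0.1542 + 0.0685) / 0.3465 = 0.6427 which rounds to 0.64
d₂ = 0.6427 − 0.3465 = 0.2962 which rounds to 0.30
exp(−rT) = exp(−0.017·0.5) = 0.9915
P = 300·0.9915·N(-0.30) − 350·N(-0.64) = 300·0.9915·0.3821 − 350·0.2611 = 113.6556 − 91.3850 = 22.2706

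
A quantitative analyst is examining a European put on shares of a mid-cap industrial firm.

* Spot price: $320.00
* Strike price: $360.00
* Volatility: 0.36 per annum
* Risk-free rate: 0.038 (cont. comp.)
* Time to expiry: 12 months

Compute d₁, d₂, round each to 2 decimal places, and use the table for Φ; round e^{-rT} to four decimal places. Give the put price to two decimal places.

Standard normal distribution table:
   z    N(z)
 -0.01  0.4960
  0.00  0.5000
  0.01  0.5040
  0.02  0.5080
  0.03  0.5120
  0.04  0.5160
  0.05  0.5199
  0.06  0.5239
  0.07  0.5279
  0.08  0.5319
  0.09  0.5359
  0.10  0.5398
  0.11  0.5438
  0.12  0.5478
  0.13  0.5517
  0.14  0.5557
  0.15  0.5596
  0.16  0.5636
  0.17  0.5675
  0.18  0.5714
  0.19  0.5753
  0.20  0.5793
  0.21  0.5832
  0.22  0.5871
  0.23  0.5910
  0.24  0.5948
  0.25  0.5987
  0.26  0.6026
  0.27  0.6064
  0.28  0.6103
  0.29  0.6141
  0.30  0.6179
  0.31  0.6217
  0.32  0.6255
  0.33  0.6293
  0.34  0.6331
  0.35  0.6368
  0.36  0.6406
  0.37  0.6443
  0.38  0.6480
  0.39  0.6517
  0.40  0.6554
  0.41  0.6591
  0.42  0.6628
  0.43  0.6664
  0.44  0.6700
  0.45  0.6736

$62.02

σ√T = 0.36 × 1.0000 = 0.3600
d₁ = [ln(320/360) + (0.038 + ½·0.36²)·1] / (σ√T) = (-0.1178 + 0.1028) / 0.3600 = -0.0416 which rounds to -0.04
d₂ = -0.0416 − 0.3600 = -0.4016 which rounds to -0.40
e^(−rT) = e^(−0.038·1) = 0.9627
P = 360·0.9627·N(0.40) − 320·N(0.04) = 360·0.9627·0.6554 − 320·0.5160 = 227.1433 − 165.1200 = 62.0233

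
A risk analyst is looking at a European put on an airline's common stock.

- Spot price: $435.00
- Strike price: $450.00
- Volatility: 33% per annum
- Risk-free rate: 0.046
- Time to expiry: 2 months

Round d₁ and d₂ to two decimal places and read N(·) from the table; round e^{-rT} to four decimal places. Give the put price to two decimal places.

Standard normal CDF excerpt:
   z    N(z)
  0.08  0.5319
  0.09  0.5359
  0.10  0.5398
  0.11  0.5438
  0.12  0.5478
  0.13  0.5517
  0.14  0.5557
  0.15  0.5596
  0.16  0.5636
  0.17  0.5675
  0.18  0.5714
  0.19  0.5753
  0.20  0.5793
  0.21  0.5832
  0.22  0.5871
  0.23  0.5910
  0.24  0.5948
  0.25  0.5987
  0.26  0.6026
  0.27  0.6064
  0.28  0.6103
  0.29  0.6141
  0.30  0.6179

σ√T = 0.33·√0.1667 = 0.1347
d₁ = [ln(435/450) + (0.046 + ½·0.33²)·0.1667] / (σ√T) = (-0.0339 + 0.0167) / 0.1347 = -0.1274 ⇒ -0.13
d₂ = -0.1274 − 0.1347 = -0.2621 ⇒ -0.26
e^(−rT) = e^(−0.046·0.1667) = 0.9924
N(−d₂) = N(0.26) = 0.6026;  N(−d₁) = N(0.13) = 0.5517
P = 450·0.9924·0.6026 − 435·0.5517 = 269.1091 − 239.9895 = 29.1196

$29.12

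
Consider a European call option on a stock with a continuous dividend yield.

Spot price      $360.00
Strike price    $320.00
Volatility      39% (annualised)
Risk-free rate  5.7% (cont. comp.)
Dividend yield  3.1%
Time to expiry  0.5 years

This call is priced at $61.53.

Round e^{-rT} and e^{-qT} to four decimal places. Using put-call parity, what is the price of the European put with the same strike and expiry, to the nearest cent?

$18.08

e^(−qT) = e^(−0.031·0.5) = 0.9846;  e^(−rT) = e^(−0.057·0.5) = 0.9719
Put-call parity: C − P = S·e^(−qT) − K·e^(−rT) = 360·0.9846 − 320·0.9719 = 354.4560 − 311.0080 = 43.4480
P = C − (C − P) = 61.53 − (43.4480) = 18.0820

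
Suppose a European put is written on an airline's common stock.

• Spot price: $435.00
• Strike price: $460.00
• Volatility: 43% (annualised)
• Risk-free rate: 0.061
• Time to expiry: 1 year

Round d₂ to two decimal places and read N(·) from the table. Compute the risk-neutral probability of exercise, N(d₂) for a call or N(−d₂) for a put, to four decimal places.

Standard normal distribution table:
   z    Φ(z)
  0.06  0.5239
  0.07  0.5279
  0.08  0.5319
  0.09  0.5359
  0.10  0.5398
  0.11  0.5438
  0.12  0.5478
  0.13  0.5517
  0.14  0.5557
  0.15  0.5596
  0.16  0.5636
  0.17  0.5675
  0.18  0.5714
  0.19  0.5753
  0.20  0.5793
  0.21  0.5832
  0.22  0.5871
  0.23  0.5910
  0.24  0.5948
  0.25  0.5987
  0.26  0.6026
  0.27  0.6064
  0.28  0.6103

0.5793

T = 1;  σ√T = 0.4300
d₁ = [ln(435/460) + (0.061 + ½·0.43²)·1] / (σ√T) = (-0.0559 + 0.1534) / 0.4300 = 0.2269 ⇒ 0.23
d₂ = 0.2269 − 0.4300 = -0.2031 ⇒ -0.20
Risk-neutral Pr[S_T < K] = N(−d₂) = N(0.20) = 0.5793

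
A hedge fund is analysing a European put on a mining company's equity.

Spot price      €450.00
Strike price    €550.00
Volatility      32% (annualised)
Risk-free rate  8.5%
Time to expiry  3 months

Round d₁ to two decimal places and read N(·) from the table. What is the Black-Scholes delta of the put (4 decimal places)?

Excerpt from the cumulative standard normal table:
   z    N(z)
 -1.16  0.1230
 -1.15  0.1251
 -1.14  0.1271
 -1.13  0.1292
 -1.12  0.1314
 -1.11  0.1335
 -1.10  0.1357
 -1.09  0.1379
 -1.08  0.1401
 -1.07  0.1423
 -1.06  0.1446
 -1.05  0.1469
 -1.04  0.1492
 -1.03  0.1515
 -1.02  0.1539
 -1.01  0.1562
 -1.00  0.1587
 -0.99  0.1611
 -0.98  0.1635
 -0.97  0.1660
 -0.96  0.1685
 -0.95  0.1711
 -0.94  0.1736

σ√T = 0.32·√0.25 = 0.1600
ln(S/K) + (r + σ²/2)T = ln(450/550) + (0.085 + 0.32²/2)·0.25 = -0.2007 + 0.0341 = -0.1666
d₁ = -0.1666 / 0.1600 = -1.0414 ⇒ -1.04
N(d₁) = N(-1.04) = 0.1492
Δ_put = N(d₁) − 1 = 0.1492 − 1 = -0.8508

-0.8508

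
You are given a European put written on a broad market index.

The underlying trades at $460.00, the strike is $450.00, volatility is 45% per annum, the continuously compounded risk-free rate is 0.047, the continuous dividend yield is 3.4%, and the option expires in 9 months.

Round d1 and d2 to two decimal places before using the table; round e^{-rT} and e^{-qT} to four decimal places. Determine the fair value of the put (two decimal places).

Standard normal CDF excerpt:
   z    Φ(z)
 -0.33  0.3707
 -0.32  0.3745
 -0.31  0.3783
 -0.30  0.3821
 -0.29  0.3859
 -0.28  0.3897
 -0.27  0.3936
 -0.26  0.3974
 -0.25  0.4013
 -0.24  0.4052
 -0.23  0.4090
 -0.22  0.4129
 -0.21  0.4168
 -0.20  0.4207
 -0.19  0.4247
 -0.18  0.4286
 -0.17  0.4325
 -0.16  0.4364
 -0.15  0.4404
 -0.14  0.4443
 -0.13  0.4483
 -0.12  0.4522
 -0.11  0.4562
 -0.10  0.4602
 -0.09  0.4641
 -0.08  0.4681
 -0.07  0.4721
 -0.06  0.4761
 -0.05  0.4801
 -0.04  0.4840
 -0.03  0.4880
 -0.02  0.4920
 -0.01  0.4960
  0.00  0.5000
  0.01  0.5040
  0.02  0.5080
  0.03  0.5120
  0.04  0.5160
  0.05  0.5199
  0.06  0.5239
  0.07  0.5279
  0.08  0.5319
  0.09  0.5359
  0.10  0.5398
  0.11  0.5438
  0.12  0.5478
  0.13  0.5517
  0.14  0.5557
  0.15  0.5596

$61.50

σ√T = 0.45·√0.75 = 0.3897
d₁ = [ln(460/450) + (0.047 − 0.034 + 0.45²/2)·0.75] / 0.3897 = [0.0220 + 0.0857] / 0.3897 = 0.2763 ⇒ 0.28
d₂ = d₁ − σ√T = 0.2763 − 0.3897 = -0.1134 ⇒ -0.11
e^(−qT) = e^(−0.034·0.75) = 0.9748;  e^(−rT) = e^(−0.047·0.75) = 0.9654
P = 450·0.9654·N(0.11) − 460·0.9748·N(-0.28) = 450·0.9654·0.5438 − 460·0.9748·0.3897 = 236.2430 − 174.7446 = 61.4984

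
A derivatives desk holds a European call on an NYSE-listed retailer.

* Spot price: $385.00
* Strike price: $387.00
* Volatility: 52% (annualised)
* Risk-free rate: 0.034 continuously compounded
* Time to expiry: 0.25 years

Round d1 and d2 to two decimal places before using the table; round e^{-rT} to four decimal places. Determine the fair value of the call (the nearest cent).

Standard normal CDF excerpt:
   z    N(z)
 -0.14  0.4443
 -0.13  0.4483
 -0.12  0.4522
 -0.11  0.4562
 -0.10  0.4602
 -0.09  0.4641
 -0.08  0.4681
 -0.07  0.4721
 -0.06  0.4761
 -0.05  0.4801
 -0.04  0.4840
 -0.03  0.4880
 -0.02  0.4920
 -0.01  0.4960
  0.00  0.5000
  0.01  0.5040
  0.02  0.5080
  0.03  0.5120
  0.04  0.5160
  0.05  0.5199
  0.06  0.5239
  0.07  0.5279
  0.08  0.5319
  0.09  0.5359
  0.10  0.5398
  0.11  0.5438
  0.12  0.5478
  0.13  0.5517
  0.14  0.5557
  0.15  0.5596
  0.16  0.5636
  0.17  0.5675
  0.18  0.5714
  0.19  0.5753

T = 0.25;  σ√T = 0.2600
d₁ = [ln(385/387) + (0.034 + 0.52²/2)·0.25] / 0.2600 = [-0.0052 + 0.0423] / 0.2600 = 0.1428 → 0.14
d₂ = d₁ − σ√T = 0.1428 − 0.2600 = -0.1172 → -0.12
e^(−rT) = e^(−0.034·0.25) = 0.9915
N(d₁) = N(0.14) = 0.5557;  N(d₂) = N(-0.12) = 0.4522
C = 385·0.5557 − 387·0.9915·0.4522 = 213.9445 − 173.5139 = 40.4306

$40.43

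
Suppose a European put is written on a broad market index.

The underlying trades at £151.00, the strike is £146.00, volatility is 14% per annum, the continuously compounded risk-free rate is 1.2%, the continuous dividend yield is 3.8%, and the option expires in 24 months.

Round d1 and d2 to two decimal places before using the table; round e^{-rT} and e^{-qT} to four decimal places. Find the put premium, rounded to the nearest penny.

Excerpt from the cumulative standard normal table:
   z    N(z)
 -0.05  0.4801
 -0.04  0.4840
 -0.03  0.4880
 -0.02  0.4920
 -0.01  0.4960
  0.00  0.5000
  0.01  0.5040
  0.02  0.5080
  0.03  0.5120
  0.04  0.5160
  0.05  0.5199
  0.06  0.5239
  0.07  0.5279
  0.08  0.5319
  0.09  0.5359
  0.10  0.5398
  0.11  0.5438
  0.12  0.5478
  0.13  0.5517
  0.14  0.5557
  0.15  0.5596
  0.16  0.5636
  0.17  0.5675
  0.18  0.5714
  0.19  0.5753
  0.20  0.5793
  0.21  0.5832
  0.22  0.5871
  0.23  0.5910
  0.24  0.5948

σ√T = 0.14·√2 = 0.1980
d₁ = [ln(151/146) + (0.012 − 0.038 + 0.14²/2)·2] / 0.1980 = [0.0337 − 0.0324] / 0.1980 = 0.0064 which rounds to 0.01
d₂ = d₁ − σ√T = 0.0064 − 0.1980 = -0.1916 which rounds to -0.19
exp(−qT) = exp(−0.038·2) = 0.9268;  exp(−rT) = exp(−0.012·2) = 0.9763
N(−d₂) = N(0.19) = 0.5753;  N(−d₁) = N(-0.01) = 0.4960
P = 146·0.9763·0.5753 − 151·0.9268·0.4960 = 82.0031 − 69.4136 = 12.5895

£12.59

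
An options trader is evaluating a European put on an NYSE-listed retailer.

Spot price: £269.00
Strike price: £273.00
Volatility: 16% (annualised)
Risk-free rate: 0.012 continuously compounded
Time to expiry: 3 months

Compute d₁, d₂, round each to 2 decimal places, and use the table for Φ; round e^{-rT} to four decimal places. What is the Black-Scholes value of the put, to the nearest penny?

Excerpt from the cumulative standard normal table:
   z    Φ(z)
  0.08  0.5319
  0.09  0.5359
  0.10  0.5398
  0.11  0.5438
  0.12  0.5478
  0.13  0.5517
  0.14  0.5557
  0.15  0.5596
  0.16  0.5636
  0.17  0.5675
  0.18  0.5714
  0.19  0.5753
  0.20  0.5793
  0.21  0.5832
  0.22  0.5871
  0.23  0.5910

σ√T = 0.16 × 0.5000 = 0.0800
d₁ = [ln(269/273) + (0.012 + 0.16²/2)·0.25] / 0.0800 = [-0.0148 + 0.0062] / 0.0800 = -0.1070 which rounds to -0.11
d₂ = d₁ − σ√T = -0.1070 − 0.0800 = -0.1870 which rounds to -0.19
exp(−rT) = exp(−0.012·0.25) = 0.9970
N(−d₂) = N(0.19) = 0.5753;  N(−d₁) = N(0.11) = 0.5438
P = 273·0.9970·0.5753 − 269·0.5438 = 156.5857 − 146.2822 = 10.3035

£10.30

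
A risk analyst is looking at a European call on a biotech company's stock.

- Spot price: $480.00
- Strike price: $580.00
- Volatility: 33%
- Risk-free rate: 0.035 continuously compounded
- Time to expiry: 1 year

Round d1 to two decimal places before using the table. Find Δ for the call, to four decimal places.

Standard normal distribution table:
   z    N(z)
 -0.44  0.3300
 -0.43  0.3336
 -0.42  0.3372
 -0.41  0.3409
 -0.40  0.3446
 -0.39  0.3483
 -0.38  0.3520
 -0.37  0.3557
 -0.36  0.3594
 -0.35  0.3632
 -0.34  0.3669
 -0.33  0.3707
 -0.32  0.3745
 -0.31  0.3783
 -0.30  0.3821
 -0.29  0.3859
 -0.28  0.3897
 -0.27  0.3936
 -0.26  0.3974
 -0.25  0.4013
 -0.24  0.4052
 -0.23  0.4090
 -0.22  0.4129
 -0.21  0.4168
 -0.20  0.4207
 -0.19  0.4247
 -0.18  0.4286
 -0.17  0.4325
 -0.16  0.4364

0.3821

T = 1;  σ√T = 0.3300
ln(S/K) + (r + σ²/2)T = ln(480/580) + (0.035 + 0.33²/2)·1 = -0.1892 + 0.0895 = -0.0998
d₁ = -0.0998 / 0.3300 = -0.3024 → -0.30
N(d₁) = N(-0.30) = 0.3821
Δ_call = N(d₁) = 0.3821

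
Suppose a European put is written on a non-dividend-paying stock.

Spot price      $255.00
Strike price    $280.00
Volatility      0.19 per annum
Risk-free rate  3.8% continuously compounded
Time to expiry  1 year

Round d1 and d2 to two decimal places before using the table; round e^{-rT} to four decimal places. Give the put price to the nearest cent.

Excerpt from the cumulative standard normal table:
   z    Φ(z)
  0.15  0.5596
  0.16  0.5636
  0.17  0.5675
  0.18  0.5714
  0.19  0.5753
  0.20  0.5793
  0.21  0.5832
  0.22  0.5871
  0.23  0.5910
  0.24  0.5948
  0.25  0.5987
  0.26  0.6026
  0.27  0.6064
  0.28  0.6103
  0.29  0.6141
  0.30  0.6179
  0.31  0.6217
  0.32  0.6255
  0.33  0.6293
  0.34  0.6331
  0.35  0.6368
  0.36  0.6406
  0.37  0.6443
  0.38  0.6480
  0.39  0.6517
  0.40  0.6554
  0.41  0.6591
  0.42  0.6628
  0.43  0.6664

σ√T = 0.19 × 1.0000 = 0.1900
d₁ = [ln(255/280) + (0.038 + ½·0.19²)·1] / (σ√T) = (-0.0935 + 0.0561) / 0.1900 = -0.1972 → -0.20
d₂ = -0.1972 − 0.1900 = -0.3872 → -0.39
exp(−rT) = exp(−0.038·1) = 0.9627
N(−d₂) = N(0.39) = 0.6517;  N(−d₁) = N(0.20) = 0.5793
P = 280·0.9627·0.6517 − 255·0.5793 = 175.6696 − 147.7215 = 27.9481

$27.95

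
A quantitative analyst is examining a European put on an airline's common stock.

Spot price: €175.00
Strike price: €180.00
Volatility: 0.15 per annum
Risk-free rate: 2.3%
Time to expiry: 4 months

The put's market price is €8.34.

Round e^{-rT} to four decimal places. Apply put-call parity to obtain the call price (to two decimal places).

e^(−rT) = e^(−0.023·0.3333) = 0.9924
Put-call parity: C − P = S − K·e^(−rT) = 175 − 180·0.9924 = 175 − 178.6320 = -3.6320
C = P + (C − P) = 8.34 + (-3.6320) = 4.7080

€4.71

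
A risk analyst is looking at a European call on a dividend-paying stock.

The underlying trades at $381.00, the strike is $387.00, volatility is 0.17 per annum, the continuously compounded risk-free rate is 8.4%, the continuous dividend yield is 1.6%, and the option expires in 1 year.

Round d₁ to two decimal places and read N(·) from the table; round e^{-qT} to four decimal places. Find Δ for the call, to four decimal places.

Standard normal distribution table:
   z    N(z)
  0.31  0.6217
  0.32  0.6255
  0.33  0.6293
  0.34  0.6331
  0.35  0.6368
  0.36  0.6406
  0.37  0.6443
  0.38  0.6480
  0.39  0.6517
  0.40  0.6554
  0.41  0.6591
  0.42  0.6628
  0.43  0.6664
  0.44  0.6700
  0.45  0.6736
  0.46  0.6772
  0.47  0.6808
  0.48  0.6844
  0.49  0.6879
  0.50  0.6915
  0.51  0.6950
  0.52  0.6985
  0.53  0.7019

0.6413

σ√T = 0.17·√1 = 0.1700
d₁ = [ln(381/387) + (0.084 − 0.016 + 0.17²/2)·1] / 0.1700 = [-0.0156 + 0.0825] / 0.1700 = 0.3931 ≈ 0.39
N(d₁) = N(0.39) = 0.6517
Δ_call = exp(−qT)·N(d₁) = 0.9841·0.6517 = 0.6413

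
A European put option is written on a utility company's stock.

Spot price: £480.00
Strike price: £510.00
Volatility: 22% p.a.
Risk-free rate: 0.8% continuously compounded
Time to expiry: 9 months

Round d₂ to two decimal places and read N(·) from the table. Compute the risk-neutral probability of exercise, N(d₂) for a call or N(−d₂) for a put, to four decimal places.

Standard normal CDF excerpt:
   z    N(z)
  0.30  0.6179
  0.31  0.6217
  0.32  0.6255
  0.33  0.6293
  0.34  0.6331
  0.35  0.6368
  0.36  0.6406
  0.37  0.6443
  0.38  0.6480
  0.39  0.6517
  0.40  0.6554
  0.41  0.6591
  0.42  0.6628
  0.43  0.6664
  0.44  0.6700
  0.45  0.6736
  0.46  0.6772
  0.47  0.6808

0.6480

σ√T = 0.22 × 0.8660 = 0.1905
ln(S/K) + (r + σ²/2)T = ln(480/510) + (0.008 + 0.22²/2)·0.75 = -0.0606 + 0.0241 = -0.0365
d₁ = -0.0365 / 0.1905 = -0.1914 ≈ -0.19
d₂ = d₁ − σ√T = -0.1914 − 0.1905 = -0.3820 ≈ -0.38
Risk-neutral Pr[S_T < K] = N(−d₂) = N(0.38) = 0.6480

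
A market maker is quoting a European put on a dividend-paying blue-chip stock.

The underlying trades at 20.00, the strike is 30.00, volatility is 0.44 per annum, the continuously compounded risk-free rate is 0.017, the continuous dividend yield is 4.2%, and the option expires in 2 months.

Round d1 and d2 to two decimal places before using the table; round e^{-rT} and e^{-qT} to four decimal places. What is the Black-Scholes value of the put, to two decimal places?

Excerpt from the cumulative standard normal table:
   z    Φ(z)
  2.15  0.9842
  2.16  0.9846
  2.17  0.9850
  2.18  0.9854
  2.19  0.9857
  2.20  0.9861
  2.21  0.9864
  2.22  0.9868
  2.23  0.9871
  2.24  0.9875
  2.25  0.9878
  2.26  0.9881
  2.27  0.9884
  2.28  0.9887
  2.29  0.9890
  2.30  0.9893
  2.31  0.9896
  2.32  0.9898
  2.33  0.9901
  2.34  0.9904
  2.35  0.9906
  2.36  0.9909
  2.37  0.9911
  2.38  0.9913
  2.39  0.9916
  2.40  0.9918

10.07

T = 0.1667;  σ√T = 0.1796
d₁ = [ln(20/30) + (0.017 − 0.042 + 0.44²/2)·0.1667] / 0.1796 = [-0.4055 + 0.0120] / 0.1796 = -2.1906 ≈ -2.19
d₂ = d₁ − σ√T = -2.1906 − 0.1796 = -2.3702 ≈ -2.37
e^(−qT) = e^(−0.042·0.1667) = 0.9930;  e^(−rT) = e^(−0.017·0.1667) = 0.9972
N(−d₂) = N(2.37) = 0.9911;  N(−d₁) = N(2.19) = 0.9857
P = 30·0.9972·0.9911 − 20·0.9930·0.9857 = 29.6497 − 19.5760 = 10.0737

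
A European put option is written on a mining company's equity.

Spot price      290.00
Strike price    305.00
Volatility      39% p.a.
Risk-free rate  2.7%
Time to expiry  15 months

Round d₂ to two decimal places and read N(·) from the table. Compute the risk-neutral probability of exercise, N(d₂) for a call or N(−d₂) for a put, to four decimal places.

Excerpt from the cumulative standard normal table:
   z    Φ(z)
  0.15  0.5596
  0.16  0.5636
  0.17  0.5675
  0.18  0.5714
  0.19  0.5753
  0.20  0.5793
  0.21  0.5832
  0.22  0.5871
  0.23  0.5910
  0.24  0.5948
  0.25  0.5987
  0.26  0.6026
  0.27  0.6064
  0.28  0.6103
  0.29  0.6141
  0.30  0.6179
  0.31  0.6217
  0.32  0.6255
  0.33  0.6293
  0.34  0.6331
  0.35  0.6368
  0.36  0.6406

0.6026

σ√T = 0.39·√1.25 = 0.4360
d₁ = [ln(290/305) + (0.027 + 0.39²/2)·1.25] / 0.4360 = [-0.0504 + 0.1288] / 0.4360 = 0.1798 ≈ 0.18
d₂ = d₁ − σ√T = 0.1798 − 0.4360 = -0.2563 ≈ -0.26
Risk-neutral Pr[S_T < K] = N(−d₂) = N(0.26) = 0.6026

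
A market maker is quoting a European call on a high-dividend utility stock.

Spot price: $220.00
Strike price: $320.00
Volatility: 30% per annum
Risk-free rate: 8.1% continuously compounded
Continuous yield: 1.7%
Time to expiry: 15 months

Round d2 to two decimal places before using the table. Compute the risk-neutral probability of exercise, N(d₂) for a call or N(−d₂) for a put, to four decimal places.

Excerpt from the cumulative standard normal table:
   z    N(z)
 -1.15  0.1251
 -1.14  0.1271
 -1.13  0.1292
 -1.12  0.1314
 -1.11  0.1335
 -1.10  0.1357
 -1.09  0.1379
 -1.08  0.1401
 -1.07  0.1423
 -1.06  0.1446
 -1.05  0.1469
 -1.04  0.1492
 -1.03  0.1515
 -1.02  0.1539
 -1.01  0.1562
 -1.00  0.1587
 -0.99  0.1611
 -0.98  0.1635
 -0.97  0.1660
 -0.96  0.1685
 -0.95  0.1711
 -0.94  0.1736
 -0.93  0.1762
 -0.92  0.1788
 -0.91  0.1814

0.1469

σ√T = 0.3 × 1.1180 = 0.3354
ln(S/K) + (r − q + σ²/2)T = ln(220/320) + (0.081 − 0.017 + 0.3²/2)·1.25 = -0.3747 + 0.1363 = -0.2384
d₁ = -0.2384 / 0.3354 = -0.7109 ⇒ -0.71
d₂ = d₁ − σ√T = -0.7109 − 0.3354 = -1.0463 ⇒ -1.05
Risk-neutral Pr[S_T > K] = N(d₂) = N(-1.05) = 0.1469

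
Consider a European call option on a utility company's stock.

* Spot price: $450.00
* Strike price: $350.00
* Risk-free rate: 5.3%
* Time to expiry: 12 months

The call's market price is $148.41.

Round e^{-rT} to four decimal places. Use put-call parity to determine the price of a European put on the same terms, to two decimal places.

$30.35

exp(−rT) = exp(−0.053·1) = 0.9484
Put-call parity: C − P = S − K·e^(−rT) = 450 − 350·0.9484 = 450 − 331.9400 = 118.0600
P = C − (C − P) = 148.41 − (118.0600) = 30.3500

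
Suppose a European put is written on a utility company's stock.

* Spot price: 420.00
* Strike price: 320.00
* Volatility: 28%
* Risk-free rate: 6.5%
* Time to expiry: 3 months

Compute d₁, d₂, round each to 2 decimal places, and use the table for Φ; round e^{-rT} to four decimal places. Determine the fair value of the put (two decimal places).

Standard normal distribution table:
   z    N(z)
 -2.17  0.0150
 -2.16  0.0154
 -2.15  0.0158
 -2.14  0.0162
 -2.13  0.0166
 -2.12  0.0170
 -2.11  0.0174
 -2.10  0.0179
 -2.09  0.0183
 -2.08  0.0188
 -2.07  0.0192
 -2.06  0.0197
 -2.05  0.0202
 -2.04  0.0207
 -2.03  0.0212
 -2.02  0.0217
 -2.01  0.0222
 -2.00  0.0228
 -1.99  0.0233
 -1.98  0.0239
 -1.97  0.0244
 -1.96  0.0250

0.36

σ√T = 0.28·√0.25 = 0.1400
d₁ = [ln(420/320) + (0.065 + 0.28²/2)·0.25] / 0.1400 = [0.2719 + 0.0261] / 0.1400 = 2.1285 ⇒ 2.13
d₂ = d₁ − σ√T = 2.1285 − 0.1400 = 1.9885 ⇒ 1.99
exp(−rT) = exp(−0.065·0.25) = 0.9839
N(−d₂) = N(-1.99) = 0.0233;  N(−d₁) = N(-2.13) = 0.0166
P = 320·0.9839·0.0233 − 420·0.0166 = 7.3360 − 6.9720 = 0.3640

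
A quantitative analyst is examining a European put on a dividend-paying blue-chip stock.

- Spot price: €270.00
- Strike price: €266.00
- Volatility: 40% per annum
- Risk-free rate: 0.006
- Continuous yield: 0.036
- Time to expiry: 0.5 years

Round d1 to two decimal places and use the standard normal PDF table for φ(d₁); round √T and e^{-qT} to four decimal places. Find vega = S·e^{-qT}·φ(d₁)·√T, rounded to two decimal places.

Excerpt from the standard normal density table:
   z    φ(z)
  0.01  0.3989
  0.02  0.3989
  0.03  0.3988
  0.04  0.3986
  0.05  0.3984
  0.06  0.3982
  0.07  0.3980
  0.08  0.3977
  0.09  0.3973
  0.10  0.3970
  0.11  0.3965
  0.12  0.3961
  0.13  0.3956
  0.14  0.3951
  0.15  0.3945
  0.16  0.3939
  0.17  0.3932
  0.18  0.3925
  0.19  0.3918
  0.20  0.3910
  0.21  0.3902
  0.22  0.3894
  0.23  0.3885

T = 0.5;  σ√T = 0.2828
d₁ = [ln(270/266) + (0.006 − 0.036 + ½·0.4²)·0.5] / (σ√T) = (0.0149 + 0.0250) / 0.2828 = 0.1412 → 0.14
√T = √0.5 = 0.7071
φ(d₁) = φ(0.14) = 0.3951
e^(−qT) = e^(−0.036·0.5) = 0.9822
vega = S·e^(−qT)·φ(d₁)·√T = 270·0.9822·0.3951·0.7071 = 74.0886
(Vega is the same for a European call and put with the same parameters.)

74.09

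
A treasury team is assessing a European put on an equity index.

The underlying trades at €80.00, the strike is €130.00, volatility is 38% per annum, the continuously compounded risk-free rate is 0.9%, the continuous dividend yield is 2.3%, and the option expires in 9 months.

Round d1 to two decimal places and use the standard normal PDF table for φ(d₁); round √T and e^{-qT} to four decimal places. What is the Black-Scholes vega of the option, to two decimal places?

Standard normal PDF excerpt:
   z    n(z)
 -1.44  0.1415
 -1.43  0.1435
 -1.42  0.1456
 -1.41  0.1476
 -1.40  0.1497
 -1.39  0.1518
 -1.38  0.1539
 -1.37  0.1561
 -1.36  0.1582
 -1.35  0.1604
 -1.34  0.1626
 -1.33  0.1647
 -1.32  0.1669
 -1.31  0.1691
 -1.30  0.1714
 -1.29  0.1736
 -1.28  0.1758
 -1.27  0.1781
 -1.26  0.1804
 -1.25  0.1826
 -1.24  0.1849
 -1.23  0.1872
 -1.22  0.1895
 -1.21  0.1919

11.07

σ√T = 0.38·√0.75 = 0.3291
ln(S/K) + (r − q + σ²/2)T = ln(80/130) + (0.009 − 0.023 + 0.38²/2)·0.75 = -0.4855 + 0.0437 = -0.4419
d₁ = -0.4419 / 0.3291 = -1.3427 ⇒ -1.34
√T = √0.75 = 0.8660
φ(d₁) = φ(-1.34) = 0.1626
e^(−qT) = e^(−0.023·0.75) = 0.9829
vega = S·e^(−qT)·φ(d₁)·√T = 80·0.9829·0.1626·0.8660 = 11.0723
(The call has the same vega.)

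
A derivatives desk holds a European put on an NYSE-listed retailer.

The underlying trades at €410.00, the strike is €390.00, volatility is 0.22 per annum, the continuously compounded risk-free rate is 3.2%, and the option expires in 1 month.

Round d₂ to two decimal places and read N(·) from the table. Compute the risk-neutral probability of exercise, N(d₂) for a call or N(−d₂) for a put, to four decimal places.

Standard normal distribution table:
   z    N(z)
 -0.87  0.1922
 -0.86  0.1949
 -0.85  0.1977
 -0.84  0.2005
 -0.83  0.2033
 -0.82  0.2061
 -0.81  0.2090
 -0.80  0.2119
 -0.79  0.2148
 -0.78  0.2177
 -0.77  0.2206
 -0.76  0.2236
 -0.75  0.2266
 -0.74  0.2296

0.2119

T = 0.08333;  σ√T = 0.0635
d₁ = [ln(410/390) + (0.032 + 0.22²/2)·0.08333] / 0.0635 = [0.0500 + 0.0047] / 0.0635 = 0.8612 which rounds to 0.86
d₂ = d₁ − σ√T = 0.8612 − 0.0635 = 0.7977 which rounds to 0.80
Pr(exercise) under Q = N(−d₂) = N(-0.80) = 0.2119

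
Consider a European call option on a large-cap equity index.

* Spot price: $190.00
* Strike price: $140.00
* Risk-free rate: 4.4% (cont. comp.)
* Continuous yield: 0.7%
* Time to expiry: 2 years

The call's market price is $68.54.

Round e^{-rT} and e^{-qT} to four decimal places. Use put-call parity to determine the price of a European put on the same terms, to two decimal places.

exp(−qT) = exp(−0.007·2) = 0.9861;  exp(−rT) = exp(−0.044·2) = 0.9158
Put-call parity: C − P = S·e^(−qT) − K·e^(−rT) = 190·0.9861 − 140·0.9158 = 187.3590 − 128.2120 = 59.1470
P = C − (C − P) = 68.54 − (59.1470) = 9.3930

$9.39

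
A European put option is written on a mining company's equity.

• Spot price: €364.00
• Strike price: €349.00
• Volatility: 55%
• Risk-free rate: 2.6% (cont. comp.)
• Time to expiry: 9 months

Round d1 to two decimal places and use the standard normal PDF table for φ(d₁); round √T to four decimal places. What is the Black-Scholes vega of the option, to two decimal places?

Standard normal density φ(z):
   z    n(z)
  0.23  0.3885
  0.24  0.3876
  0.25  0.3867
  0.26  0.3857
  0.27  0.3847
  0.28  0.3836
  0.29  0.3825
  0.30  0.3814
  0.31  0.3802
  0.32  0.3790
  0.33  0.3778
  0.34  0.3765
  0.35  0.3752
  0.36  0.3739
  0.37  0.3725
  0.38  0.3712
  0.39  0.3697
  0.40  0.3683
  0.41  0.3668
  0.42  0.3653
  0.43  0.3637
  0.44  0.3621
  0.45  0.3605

117.42

σ√T = 0.55·√0.75 = 0.4763
d₁ = [ln(364/349) + (0.026 + 0.55²/2)·0.75] / 0.4763 = [0.0421 + 0.1329] / 0.4763 = 0.3674 ≈ 0.37
√T = √0.75 = 0.8660
φ(d₁) = φ(0.37) = 0.3725
vega = S·φ(d₁)·√T = 364·0.3725·0.8660 = 117.4209
(The call has the same vega.)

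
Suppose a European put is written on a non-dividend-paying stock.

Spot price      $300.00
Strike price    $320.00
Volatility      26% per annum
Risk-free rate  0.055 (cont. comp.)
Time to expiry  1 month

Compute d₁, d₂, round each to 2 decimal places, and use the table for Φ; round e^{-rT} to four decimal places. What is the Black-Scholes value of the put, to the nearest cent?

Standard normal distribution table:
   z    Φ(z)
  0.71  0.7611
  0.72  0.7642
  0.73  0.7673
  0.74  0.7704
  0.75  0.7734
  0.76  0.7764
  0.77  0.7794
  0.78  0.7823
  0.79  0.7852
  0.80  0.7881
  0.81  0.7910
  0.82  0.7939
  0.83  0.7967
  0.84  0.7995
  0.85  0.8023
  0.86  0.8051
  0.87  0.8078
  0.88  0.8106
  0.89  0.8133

σ√T = 0.26·√0.08333 = 0.0751
d₁ = [ln(300/320) + (0.055 + 0.26²/2)·0.08333] / 0.0751 = [-0.0645 + 0.0074] / 0.0751 = -0.7613 ⇒ -0.76
d₂ = d₁ − σ√T = -0.7613 − 0.0751 = -0.8363 ⇒ -0.84
e^(−rT) = e^(−0.055·0.08333) = 0.9954
N(−d₂) = N(0.84) = 0.7995;  N(−d₁) = N(0.76) = 0.7764
P = 320·0.9954·0.7995 − 300·0.7764 = 254.6631 − 232.9200 = 21.7431

$21.74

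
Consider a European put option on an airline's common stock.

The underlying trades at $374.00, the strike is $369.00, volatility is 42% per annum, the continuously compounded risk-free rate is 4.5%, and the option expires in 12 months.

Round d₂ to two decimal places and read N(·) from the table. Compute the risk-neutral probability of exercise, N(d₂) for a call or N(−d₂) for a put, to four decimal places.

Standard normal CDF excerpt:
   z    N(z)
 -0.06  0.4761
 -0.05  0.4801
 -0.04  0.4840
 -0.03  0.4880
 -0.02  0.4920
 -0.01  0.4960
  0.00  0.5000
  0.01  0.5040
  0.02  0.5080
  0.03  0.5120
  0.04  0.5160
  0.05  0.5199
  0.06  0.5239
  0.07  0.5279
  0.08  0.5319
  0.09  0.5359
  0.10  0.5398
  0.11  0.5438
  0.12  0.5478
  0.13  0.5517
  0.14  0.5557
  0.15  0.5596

σ√T = 0.42 × 1.0000 = 0.4200
d₁ = [ln(374/369) + (0.045 + ½·0.42²)·1] / (σ√T) = (0.0135 + 0.1332) / 0.4200 = 0.3492 → 0.35
d₂ = 0.3492 − 0.4200 = -0.0708 → -0.07
Risk-neutral Pr[S_T < K] = N(−d₂) = N(0.07) = 0.5279

0.5279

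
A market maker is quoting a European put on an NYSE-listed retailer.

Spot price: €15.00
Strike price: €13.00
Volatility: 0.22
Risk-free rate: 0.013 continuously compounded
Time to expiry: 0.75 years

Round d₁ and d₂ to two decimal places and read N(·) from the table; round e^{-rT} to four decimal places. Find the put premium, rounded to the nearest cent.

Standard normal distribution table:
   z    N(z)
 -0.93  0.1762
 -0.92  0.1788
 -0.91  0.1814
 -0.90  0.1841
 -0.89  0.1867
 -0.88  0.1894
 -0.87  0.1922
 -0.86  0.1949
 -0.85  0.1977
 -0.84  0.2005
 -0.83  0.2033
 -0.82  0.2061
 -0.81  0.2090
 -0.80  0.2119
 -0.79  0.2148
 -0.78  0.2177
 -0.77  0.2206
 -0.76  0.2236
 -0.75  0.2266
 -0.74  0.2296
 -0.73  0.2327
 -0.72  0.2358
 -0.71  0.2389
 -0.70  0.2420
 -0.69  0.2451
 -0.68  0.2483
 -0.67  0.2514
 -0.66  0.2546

T = 0.75;  σ√T = 0.1905
d₁ = [ln(15/13) + (0.013 + ½·0.22²)·0.75] / (σ√T) = (0.1431 + 0.0279) / 0.1905 = 0.8975 → 0.90
d₂ = 0.8975 − 0.1905 = 0.7070 → 0.71
e^(−rT) = e^(−0.013·0.75) = 0.9903
N(−d₂) = N(-0.71) = 0.2389;  N(−d₁) = N(-0.90) = 0.1841
P = 13·0.9903·0.2389 − 15·0.1841 = 3.0756 − 2.7615 = 0.3141

€0.31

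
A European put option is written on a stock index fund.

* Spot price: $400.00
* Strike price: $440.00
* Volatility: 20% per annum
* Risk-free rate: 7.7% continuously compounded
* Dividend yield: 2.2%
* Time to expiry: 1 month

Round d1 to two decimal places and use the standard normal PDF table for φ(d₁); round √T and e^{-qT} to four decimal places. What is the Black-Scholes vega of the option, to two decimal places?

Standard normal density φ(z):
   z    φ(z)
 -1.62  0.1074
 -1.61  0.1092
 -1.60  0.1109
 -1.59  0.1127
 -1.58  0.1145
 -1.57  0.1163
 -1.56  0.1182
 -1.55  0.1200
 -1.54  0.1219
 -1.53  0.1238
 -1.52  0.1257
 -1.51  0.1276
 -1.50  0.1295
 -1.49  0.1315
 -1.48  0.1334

14.05

σ√T = 0.2·√0.08333 = 0.0577
d₁ = [ln(400/440) + (0.077 − 0.022 + 0.2²/2)·0.08333] / 0.0577 = [-0.0953 + 0.0063] / 0.0577 = -1.5426 ⇒ -1.54
√T = √0.08333 = 0.2887
φ(d₁) = φ(-1.54) = 0.1219
e^(−qT) = e^(−0.022·0.08333) = 0.9982
vega = S·e^(−qT)·φ(d₁)·√T = 400·0.9982·0.1219·0.2887 = 14.0517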